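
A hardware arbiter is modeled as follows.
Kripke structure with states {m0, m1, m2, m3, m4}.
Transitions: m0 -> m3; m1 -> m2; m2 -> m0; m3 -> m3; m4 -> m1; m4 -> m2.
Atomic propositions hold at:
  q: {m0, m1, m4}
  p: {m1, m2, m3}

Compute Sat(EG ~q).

Sat(~q) = {m2, m3}
EG ~q: greatest fixpoint, start Z0 = {m2, m3}, keep only states in Sat with some successor in Z. Z1 = {m3}; fixed.
Sat(EG ~q) = {m3}

{m3}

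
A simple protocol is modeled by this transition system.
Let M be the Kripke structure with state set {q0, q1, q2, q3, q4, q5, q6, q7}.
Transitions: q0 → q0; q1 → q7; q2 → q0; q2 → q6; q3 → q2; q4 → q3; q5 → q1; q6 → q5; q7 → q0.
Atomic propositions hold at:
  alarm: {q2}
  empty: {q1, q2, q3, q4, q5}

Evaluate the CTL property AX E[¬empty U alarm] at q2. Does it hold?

Sat(¬empty) = {q0, q6, q7}
E[¬empty U alarm]: least fixpoint, start Z0 = Sat(alarm) = {q2}, add states in Sat(¬empty) with some successor in Z. Already a fixed point.
Sat(E[¬empty U alarm]) = {q2}
Sat(AX E[¬empty U alarm]) = {s : every successor in {q2}} = {q3}
q2 ∉ Sat(AX E[¬empty U alarm]) = {q3}, so the formula does not hold at q2.

No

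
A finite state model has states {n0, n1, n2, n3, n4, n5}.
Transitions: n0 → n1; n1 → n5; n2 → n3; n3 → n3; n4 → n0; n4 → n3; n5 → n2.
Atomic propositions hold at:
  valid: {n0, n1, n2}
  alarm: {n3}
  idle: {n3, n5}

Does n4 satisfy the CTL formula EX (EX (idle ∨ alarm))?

Sat(idle ∨ alarm) = {n3, n5}
Sat(EX (idle ∨ alarm)) = {s : some successor in {n3, n5}} = {n1, n2, n3, n4}
Sat(EX (EX (idle ∨ alarm))) = {s : some successor in {n1, n2, n3, n4}} = {n0, n2, n3, n4, n5}
n4 ∈ Sat(EX (EX (idle ∨ alarm))) = {n0, n2, n3, n4, n5}, so the formula holds at n4.

Yes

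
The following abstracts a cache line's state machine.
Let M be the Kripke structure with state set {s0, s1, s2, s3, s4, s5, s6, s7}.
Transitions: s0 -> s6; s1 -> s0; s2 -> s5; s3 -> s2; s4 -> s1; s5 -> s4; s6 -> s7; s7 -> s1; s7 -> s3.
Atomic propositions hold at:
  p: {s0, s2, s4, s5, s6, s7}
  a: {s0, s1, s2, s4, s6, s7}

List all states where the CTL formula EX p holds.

Sat(EX p) = {s : some successor in {s0, s2, s4, s5, s6, s7}} = {s0, s1, s2, s3, s5, s6}

{s0, s1, s2, s3, s5, s6}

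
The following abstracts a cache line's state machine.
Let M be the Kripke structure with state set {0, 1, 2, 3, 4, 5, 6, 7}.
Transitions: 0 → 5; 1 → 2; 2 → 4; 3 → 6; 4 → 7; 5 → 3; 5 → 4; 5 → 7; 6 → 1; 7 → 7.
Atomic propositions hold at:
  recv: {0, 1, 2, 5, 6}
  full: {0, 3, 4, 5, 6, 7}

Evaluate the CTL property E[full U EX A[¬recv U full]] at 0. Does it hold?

Sat(¬recv) = {3, 4, 7}
A[¬recv U full]: least fixpoint, start Z0 = Sat(full) = {0, 3, 4, 5, 6, 7}, add states in Sat(¬recv) with every successor in Z. Already a fixed point.
Sat(A[¬recv U full]) = {0, 3, 4, 5, 6, 7}
Sat(EX A[¬recv U full]) = {s : some successor in {0, 3, 4, 5, 6, 7}} = {0, 2, 3, 4, 5, 7}
E[full U EX A[¬recv U full]]: least fixpoint, start Z0 = Sat(EX A[¬recv U full]) = {0, 2, 3, 4, 5, 7}, add states in Sat(full) with some successor in Z. Already a fixed point.
Sat(E[full U EX A[¬recv U full]]) = {0, 2, 3, 4, 5, 7}
0 ∈ Sat(E[full U EX A[¬recv U full]]) = {0, 2, 3, 4, 5, 7}, so the formula holds at 0.

Yes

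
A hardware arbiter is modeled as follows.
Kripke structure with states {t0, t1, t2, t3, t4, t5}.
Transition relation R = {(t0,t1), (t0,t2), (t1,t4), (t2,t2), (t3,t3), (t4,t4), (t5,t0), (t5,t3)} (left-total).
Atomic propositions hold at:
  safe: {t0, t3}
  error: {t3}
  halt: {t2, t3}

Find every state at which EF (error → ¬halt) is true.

{t0, t1, t2, t4, t5}

Sat(¬halt) = {t0, t1, t4, t5}
Sat(error → ¬halt) = {t0, t1, t2, t4, t5}
EF (error → ¬halt): least fixpoint, start Z0 = {t0, t1, t2, t4, t5}, add states with some successor in Z. Already a fixed point.
Sat(EF (error → ¬halt)) = {t0, t1, t2, t4, t5}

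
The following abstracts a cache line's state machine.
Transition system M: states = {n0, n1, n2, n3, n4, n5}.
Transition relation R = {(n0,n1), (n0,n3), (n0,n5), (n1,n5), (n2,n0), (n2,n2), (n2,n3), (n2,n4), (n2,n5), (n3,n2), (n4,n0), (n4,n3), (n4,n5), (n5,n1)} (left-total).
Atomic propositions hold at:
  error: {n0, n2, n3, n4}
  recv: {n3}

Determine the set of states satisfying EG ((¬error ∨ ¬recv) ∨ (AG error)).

{n0, n1, n2, n4, n5}

Sat(¬error) = {n1, n5}
Sat(¬recv) = {n0, n1, n2, n4, n5}
Sat(¬error ∨ ¬recv) = {n0, n1, n2, n4, n5}
AG error: greatest fixpoint, start Z0 = {n0, n2, n3, n4}, keep only states in Sat with every successor in Z. Z1 = {n3}; Z2 = ∅; fixed.
Sat(AG error) = ∅
Sat((¬error ∨ ¬recv) ∨ (AG error)) = {n0, n1, n2, n4, n5}
EG ((¬error ∨ ¬recv) ∨ (AG error)): greatest fixpoint, start Z0 = {n0, n1, n2, n4, n5}, keep only states in Sat with some successor in Z. Already a fixed point.
Sat(EG ((¬error ∨ ¬recv) ∨ (AG error))) = {n0, n1, n2, n4, n5}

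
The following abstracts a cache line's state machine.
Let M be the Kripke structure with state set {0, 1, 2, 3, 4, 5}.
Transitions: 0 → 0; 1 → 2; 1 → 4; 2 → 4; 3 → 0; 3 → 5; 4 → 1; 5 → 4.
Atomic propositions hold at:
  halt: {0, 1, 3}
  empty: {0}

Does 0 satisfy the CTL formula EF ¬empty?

Sat(¬empty) = {1, 2, 3, 4, 5}
EF ¬empty: least fixpoint, start Z0 = {1, 2, 3, 4, 5}, add states with some successor in Z. Already a fixed point.
Sat(EF ¬empty) = {1, 2, 3, 4, 5}
0 ∉ Sat(EF ¬empty) = {1, 2, 3, 4, 5}, so the formula does not hold at 0.

No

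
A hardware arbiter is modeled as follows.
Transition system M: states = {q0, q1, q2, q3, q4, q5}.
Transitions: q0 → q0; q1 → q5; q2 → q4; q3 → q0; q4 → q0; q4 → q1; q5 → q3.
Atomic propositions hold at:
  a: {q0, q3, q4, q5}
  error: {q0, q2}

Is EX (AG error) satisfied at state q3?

Yes

AG error: greatest fixpoint, start Z0 = {q0, q2}, keep only states in Sat with every successor in Z. Z1 = {q0}; fixed.
Sat(AG error) = {q0}
Sat(EX (AG error)) = {s : some successor in {q0}} = {q0, q3, q4}
q3 ∈ Sat(EX (AG error)) = {q0, q3, q4}, so the formula holds at q3.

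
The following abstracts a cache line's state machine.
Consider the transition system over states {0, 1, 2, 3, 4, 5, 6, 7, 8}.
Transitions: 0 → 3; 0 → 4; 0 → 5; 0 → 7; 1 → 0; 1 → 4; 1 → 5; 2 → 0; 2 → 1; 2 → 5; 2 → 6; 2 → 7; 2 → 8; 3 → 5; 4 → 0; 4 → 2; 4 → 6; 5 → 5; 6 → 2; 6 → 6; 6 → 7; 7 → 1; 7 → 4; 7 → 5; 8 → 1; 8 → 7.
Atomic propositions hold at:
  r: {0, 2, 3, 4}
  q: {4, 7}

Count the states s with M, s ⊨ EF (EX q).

Sat(EX q) = {s : some successor in {4, 7}} = {0, 1, 2, 6, 7, 8}
EF (EX q): least fixpoint, start Z0 = {0, 1, 2, 6, 7, 8}, add states with some successor in Z. Z1 = {0, 1, 2, 4, 6, 7, 8}; fixed.
Sat(EF (EX q)) = {0, 1, 2, 4, 6, 7, 8}
|Sat(EF (EX q))| = |{0, 1, 2, 4, 6, 7, 8}| = 7.

7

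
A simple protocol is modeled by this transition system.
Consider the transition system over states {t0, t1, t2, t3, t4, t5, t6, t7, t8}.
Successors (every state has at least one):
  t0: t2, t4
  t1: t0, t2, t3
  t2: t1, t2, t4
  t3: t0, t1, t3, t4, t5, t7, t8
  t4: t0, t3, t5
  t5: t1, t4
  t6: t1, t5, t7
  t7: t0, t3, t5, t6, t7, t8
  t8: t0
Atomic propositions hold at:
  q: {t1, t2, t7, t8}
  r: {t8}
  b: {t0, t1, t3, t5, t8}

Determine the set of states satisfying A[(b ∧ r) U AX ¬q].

Sat(b ∧ r) = {t8}
Sat(¬q) = {t0, t3, t4, t5, t6}
Sat(AX ¬q) = {s : every successor in {t0, t3, t4, t5, t6}} = {t4, t8}
A[(b ∧ r) U AX ¬q]: least fixpoint, start Z0 = Sat(AX ¬q) = {t4, t8}, add states in Sat(b ∧ r) with every successor in Z. Already a fixed point.
Sat(A[(b ∧ r) U AX ¬q]) = {t4, t8}

{t4, t8}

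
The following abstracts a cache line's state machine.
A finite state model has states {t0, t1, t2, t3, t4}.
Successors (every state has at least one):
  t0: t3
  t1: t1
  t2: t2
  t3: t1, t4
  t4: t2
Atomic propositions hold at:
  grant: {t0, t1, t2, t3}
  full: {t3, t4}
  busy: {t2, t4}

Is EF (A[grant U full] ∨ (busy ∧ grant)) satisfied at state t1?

A[grant U full]: least fixpoint, start Z0 = Sat(full) = {t3, t4}, add states in Sat(grant) with every successor in Z. Z1 = {t0, t3, t4}; fixed.
Sat(A[grant U full]) = {t0, t3, t4}
Sat(busy ∧ grant) = {t2}
Sat(A[grant U full] ∨ (busy ∧ grant)) = {t0, t2, t3, t4}
EF (A[grant U full] ∨ (busy ∧ grant)): least fixpoint, start Z0 = {t0, t2, t3, t4}, add states with some successor in Z. Already a fixed point.
Sat(EF (A[grant U full] ∨ (busy ∧ grant))) = {t0, t2, t3, t4}
t1 ∉ Sat(EF (A[grant U full] ∨ (busy ∧ grant))) = {t0, t2, t3, t4}, so the formula does not hold at t1.

No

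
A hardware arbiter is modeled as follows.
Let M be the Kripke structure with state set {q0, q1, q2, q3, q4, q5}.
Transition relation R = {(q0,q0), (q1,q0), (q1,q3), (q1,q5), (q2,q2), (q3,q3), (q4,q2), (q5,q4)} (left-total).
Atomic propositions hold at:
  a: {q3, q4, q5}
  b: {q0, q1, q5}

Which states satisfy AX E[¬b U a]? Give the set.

{q3, q5}

Sat(¬b) = {q2, q3, q4}
E[¬b U a]: least fixpoint, start Z0 = Sat(a) = {q3, q4, q5}, add states in Sat(¬b) with some successor in Z. Already a fixed point.
Sat(E[¬b U a]) = {q3, q4, q5}
Sat(AX E[¬b U a]) = {s : every successor in {q3, q4, q5}} = {q3, q5}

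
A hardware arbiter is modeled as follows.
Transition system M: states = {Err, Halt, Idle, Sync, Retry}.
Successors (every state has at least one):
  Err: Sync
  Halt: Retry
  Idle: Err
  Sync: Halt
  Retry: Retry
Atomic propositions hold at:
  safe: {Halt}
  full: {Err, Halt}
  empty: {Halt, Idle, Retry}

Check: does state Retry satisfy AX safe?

Sat(AX safe) = {s : every successor in {Halt}} = {Sync}
Retry ∉ Sat(AX safe) = {Sync}, so the formula does not hold at Retry.

No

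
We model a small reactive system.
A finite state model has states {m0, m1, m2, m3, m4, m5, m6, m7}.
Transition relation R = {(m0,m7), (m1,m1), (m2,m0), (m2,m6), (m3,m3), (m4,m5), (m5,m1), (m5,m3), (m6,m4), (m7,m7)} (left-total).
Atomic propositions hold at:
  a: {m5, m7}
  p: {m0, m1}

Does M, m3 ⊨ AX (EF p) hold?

No

EF p: least fixpoint, start Z0 = {m0, m1}, add states with some successor in Z. Z1 = {m0, m1, m2, m5}; Z2 = {m0, m1, m2, m4, m5}; Z3 = {m0, m1, m2, m4, m5, m6}; fixed.
Sat(EF p) = {m0, m1, m2, m4, m5, m6}
Sat(AX (EF p)) = {s : every successor in {m0, m1, m2, m4, m5, m6}} = {m1, m2, m4, m6}
m3 ∉ Sat(AX (EF p)) = {m1, m2, m4, m6}, so the formula does not hold at m3.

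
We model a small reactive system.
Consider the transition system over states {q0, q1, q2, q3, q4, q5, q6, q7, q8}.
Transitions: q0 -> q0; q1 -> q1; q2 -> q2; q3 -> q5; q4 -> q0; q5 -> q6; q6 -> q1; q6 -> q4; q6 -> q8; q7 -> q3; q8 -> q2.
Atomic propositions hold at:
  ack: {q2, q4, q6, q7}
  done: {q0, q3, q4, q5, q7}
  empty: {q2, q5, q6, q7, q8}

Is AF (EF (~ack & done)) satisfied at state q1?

Sat(~ack) = {q0, q1, q3, q5, q8}
Sat(~ack & done) = {q0, q3, q5}
EF (~ack & done): least fixpoint, start Z0 = {q0, q3, q5}, add states with some successor in Z. Z1 = {q0, q3, q4, q5, q7}; Z2 = {q0, q3, q4, q5, q6, q7}; fixed.
Sat(EF (~ack & done)) = {q0, q3, q4, q5, q6, q7}
AF (EF (~ack & done)): least fixpoint, start Z0 = {q0, q3, q4, q5, q6, q7}, add states with every successor in Z. Already a fixed point.
Sat(AF (EF (~ack & done))) = {q0, q3, q4, q5, q6, q7}
q1 ∉ Sat(AF (EF (~ack & done))) = {q0, q3, q4, q5, q6, q7}, so the formula does not hold at q1.

No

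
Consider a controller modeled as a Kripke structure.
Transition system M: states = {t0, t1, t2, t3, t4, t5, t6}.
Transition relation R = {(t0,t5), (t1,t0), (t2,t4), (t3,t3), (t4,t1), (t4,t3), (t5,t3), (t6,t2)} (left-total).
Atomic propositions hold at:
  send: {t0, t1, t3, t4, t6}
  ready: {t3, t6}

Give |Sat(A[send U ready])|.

2

A[send U ready]: least fixpoint, start Z0 = Sat(ready) = {t3, t6}, add states in Sat(send) with every successor in Z. Already a fixed point.
Sat(A[send U ready]) = {t3, t6}
|Sat(A[send U ready])| = |{t3, t6}| = 2.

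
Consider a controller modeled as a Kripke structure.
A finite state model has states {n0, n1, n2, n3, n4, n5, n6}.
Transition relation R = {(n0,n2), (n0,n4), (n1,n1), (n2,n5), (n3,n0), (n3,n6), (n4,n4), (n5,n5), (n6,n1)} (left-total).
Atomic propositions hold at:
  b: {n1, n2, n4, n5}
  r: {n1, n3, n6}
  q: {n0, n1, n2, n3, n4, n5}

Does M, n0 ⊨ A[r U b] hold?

A[r U b]: least fixpoint, start Z0 = Sat(b) = {n1, n2, n4, n5}, add states in Sat(r) with every successor in Z. Z1 = {n1, n2, n4, n5, n6}; fixed.
Sat(A[r U b]) = {n1, n2, n4, n5, n6}
n0 ∉ Sat(A[r U b]) = {n1, n2, n4, n5, n6}, so the formula does not hold at n0.

No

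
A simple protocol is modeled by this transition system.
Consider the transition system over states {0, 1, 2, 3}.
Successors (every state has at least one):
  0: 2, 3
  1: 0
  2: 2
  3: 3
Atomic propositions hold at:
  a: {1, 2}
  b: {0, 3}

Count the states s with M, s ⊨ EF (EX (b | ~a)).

Sat(~a) = {0, 3}
Sat(b | ~a) = {0, 3}
Sat(EX (b | ~a)) = {s : some successor in {0, 3}} = {0, 1, 3}
EF (EX (b | ~a)): least fixpoint, start Z0 = {0, 1, 3}, add states with some successor in Z. Already a fixed point.
Sat(EF (EX (b | ~a))) = {0, 1, 3}
|Sat(EF (EX (b | ~a)))| = |{0, 1, 3}| = 3.

3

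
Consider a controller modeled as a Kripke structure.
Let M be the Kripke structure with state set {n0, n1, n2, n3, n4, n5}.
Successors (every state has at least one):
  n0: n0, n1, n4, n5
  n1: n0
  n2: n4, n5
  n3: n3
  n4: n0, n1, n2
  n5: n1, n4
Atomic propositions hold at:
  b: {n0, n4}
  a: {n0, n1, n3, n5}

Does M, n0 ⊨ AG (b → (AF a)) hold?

AF a: least fixpoint, start Z0 = {n0, n1, n3, n5}, add states with every successor in Z. Already a fixed point.
Sat(AF a) = {n0, n1, n3, n5}
Sat(b → (AF a)) = {n0, n1, n2, n3, n5}
AG (b → (AF a)): greatest fixpoint, start Z0 = {n0, n1, n2, n3, n5}, keep only states in Sat with every successor in Z. Z1 = {n1, n3}; Z2 = {n3}; fixed.
Sat(AG (b → (AF a))) = {n3}
n0 ∉ Sat(AG (b → (AF a))) = {n3}, so the formula does not hold at n0.

No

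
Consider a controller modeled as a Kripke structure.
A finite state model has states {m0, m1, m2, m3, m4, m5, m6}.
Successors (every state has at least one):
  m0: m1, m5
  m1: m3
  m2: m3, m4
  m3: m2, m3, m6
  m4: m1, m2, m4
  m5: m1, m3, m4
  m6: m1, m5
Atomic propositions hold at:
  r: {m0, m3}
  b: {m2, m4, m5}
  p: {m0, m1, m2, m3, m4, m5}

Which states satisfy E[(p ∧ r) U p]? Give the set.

Sat(p ∧ r) = {m0, m3}
E[(p ∧ r) U p]: least fixpoint, start Z0 = Sat(p) = {m0, m1, m2, m3, m4, m5}, add states in Sat(p ∧ r) with some successor in Z. Already a fixed point.
Sat(E[(p ∧ r) U p]) = {m0, m1, m2, m3, m4, m5}

{m0, m1, m2, m3, m4, m5}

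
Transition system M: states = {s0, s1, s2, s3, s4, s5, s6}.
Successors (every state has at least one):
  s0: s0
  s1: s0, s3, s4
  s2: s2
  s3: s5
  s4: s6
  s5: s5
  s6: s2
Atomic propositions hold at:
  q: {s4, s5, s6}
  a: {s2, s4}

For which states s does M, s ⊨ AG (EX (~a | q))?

{s0, s3, s5}

Sat(~a) = {s0, s1, s3, s5, s6}
Sat(~a | q) = {s0, s1, s3, s4, s5, s6}
Sat(EX (~a | q)) = {s : some successor in {s0, s1, s3, s4, s5, s6}} = {s0, s1, s3, s4, s5}
AG (EX (~a | q)): greatest fixpoint, start Z0 = {s0, s1, s3, s4, s5}, keep only states in Sat with every successor in Z. Z1 = {s0, s1, s3, s5}; Z2 = {s0, s3, s5}; fixed.
Sat(AG (EX (~a | q))) = {s0, s3, s5}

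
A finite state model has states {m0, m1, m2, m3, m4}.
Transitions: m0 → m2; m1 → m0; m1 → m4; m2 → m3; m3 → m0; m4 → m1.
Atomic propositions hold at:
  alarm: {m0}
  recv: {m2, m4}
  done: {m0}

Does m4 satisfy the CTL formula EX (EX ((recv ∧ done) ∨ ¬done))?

Sat(recv ∧ done) = ∅
Sat(¬done) = {m1, m2, m3, m4}
Sat((recv ∧ done) ∨ ¬done) = {m1, m2, m3, m4}
Sat(EX ((recv ∧ done) ∨ ¬done)) = {s : some successor in {m1, m2, m3, m4}} = {m0, m1, m2, m4}
Sat(EX (EX ((recv ∧ done) ∨ ¬done))) = {s : some successor in {m0, m1, m2, m4}} = {m0, m1, m3, m4}
m4 ∈ Sat(EX (EX ((recv ∧ done) ∨ ¬done))) = {m0, m1, m3, m4}, so the formula holds at m4.

Yes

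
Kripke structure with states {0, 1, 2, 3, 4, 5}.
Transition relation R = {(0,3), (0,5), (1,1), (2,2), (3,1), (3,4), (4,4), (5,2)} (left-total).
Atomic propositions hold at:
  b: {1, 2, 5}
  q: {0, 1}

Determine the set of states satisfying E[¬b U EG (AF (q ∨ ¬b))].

Sat(¬b) = {0, 3, 4}
Sat(q ∨ ¬b) = {0, 1, 3, 4}
AF (q ∨ ¬b): least fixpoint, start Z0 = {0, 1, 3, 4}, add states with every successor in Z. Already a fixed point.
Sat(AF (q ∨ ¬b)) = {0, 1, 3, 4}
EG (AF (q ∨ ¬b)): greatest fixpoint, start Z0 = {0, 1, 3, 4}, keep only states in Sat with some successor in Z. Already a fixed point.
Sat(EG (AF (q ∨ ¬b))) = {0, 1, 3, 4}
E[¬b U EG (AF (q ∨ ¬b))]: least fixpoint, start Z0 = Sat(EG (AF (q ∨ ¬b))) = {0, 1, 3, 4}, add states in Sat(¬b) with some successor in Z. Already a fixed point.
Sat(E[¬b U EG (AF (q ∨ ¬b))]) = {0, 1, 3, 4}

{0, 1, 3, 4}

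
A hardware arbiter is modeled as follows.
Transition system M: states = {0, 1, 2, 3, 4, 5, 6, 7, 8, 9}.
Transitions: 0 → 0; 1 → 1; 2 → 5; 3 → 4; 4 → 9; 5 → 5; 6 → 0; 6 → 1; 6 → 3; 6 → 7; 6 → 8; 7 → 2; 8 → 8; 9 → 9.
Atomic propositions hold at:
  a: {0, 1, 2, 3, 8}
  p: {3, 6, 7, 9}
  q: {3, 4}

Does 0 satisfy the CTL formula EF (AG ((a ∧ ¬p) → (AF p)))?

No

Sat(¬p) = {0, 1, 2, 4, 5, 8}
Sat(a ∧ ¬p) = {0, 1, 2, 8}
AF p: least fixpoint, start Z0 = {3, 6, 7, 9}, add states with every successor in Z. Z1 = {3, 4, 6, 7, 9}; fixed.
Sat(AF p) = {3, 4, 6, 7, 9}
Sat((a ∧ ¬p) → (AF p)) = {3, 4, 5, 6, 7, 9}
AG ((a ∧ ¬p) → (AF p)): greatest fixpoint, start Z0 = {3, 4, 5, 6, 7, 9}, keep only states in Sat with every successor in Z. Z1 = {3, 4, 5, 9}; fixed.
Sat(AG ((a ∧ ¬p) → (AF p))) = {3, 4, 5, 9}
EF (AG ((a ∧ ¬p) → (AF p))): least fixpoint, start Z0 = {3, 4, 5, 9}, add states with some successor in Z. Z1 = {2, 3, 4, 5, 6, 9}; Z2 = {2, 3, 4, 5, 6, 7, 9}; fixed.
Sat(EF (AG ((a ∧ ¬p) → (AF p)))) = {2, 3, 4, 5, 6, 7, 9}
0 ∉ Sat(EF (AG ((a ∧ ¬p) → (AF p)))) = {2, 3, 4, 5, 6, 7, 9}, so the formula does not hold at 0.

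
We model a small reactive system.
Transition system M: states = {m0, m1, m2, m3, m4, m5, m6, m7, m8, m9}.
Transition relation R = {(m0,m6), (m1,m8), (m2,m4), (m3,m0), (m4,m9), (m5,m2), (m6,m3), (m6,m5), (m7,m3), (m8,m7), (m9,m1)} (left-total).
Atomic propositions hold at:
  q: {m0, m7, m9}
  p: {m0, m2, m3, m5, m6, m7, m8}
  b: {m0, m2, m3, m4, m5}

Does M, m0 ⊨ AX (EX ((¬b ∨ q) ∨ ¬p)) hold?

Sat(¬b) = {m1, m6, m7, m8, m9}
Sat(¬b ∨ q) = {m0, m1, m6, m7, m8, m9}
Sat(¬p) = {m1, m4, m9}
Sat((¬b ∨ q) ∨ ¬p) = {m0, m1, m4, m6, m7, m8, m9}
Sat(EX ((¬b ∨ q) ∨ ¬p)) = {s : some successor in {m0, m1, m4, m6, m7, m8, m9}} = {m0, m1, m2, m3, m4, m8, m9}
Sat(AX (EX ((¬b ∨ q) ∨ ¬p))) = {s : every successor in {m0, m1, m2, m3, m4, m8, m9}} = {m1, m2, m3, m4, m5, m7, m9}
m0 ∉ Sat(AX (EX ((¬b ∨ q) ∨ ¬p))) = {m1, m2, m3, m4, m5, m7, m9}, so the formula does not hold at m0.

No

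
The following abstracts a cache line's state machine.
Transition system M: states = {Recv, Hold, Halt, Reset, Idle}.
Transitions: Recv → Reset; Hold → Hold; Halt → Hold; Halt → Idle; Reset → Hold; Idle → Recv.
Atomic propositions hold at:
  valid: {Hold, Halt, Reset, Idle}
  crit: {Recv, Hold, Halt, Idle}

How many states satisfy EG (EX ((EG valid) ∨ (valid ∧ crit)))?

4

EG valid: greatest fixpoint, start Z0 = {Hold, Halt, Reset, Idle}, keep only states in Sat with some successor in Z. Z1 = {Hold, Halt, Reset}; fixed.
Sat(EG valid) = {Hold, Halt, Reset}
Sat(valid ∧ crit) = {Hold, Halt, Idle}
Sat((EG valid) ∨ (valid ∧ crit)) = {Hold, Halt, Reset, Idle}
Sat(EX ((EG valid) ∨ (valid ∧ crit))) = {s : some successor in {Hold, Halt, Reset, Idle}} = {Recv, Hold, Halt, Reset}
EG (EX ((EG valid) ∨ (valid ∧ crit))): greatest fixpoint, start Z0 = {Recv, Hold, Halt, Reset}, keep only states in Sat with some successor in Z. Already a fixed point.
Sat(EG (EX ((EG valid) ∨ (valid ∧ crit)))) = {Recv, Hold, Halt, Reset}
|Sat(EG (EX ((EG valid) ∨ (valid ∧ crit))))| = |{Recv, Hold, Halt, Reset}| = 4.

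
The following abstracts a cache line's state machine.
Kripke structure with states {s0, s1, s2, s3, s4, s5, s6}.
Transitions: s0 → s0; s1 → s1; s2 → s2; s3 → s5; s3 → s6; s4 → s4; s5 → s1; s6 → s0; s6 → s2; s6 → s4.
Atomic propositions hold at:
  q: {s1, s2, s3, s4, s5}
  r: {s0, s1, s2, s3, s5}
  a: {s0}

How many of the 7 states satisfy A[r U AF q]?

5

AF q: least fixpoint, start Z0 = {s1, s2, s3, s4, s5}, add states with every successor in Z. Already a fixed point.
Sat(AF q) = {s1, s2, s3, s4, s5}
A[r U AF q]: least fixpoint, start Z0 = Sat(AF q) = {s1, s2, s3, s4, s5}, add states in Sat(r) with every successor in Z. Already a fixed point.
Sat(A[r U AF q]) = {s1, s2, s3, s4, s5}
|Sat(A[r U AF q])| = |{s1, s2, s3, s4, s5}| = 5.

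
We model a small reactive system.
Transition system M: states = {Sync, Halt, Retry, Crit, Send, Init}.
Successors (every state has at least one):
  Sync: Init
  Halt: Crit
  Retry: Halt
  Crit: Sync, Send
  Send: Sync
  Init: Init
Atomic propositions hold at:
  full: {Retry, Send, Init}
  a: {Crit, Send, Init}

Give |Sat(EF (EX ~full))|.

Sat(~full) = {Sync, Halt, Crit}
Sat(EX ~full) = {s : some successor in {Sync, Halt, Crit}} = {Halt, Retry, Crit, Send}
EF (EX ~full): least fixpoint, start Z0 = {Halt, Retry, Crit, Send}, add states with some successor in Z. Already a fixed point.
Sat(EF (EX ~full)) = {Halt, Retry, Crit, Send}
|Sat(EF (EX ~full))| = |{Halt, Retry, Crit, Send}| = 4.

4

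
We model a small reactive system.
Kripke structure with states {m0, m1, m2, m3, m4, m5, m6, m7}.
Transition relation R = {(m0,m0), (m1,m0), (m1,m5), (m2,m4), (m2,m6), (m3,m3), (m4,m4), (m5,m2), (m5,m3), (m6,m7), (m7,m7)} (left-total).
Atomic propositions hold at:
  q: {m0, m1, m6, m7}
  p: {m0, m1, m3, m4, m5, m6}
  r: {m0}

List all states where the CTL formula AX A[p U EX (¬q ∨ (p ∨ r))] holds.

{m0, m1, m3, m4, m5}

Sat(¬q) = {m2, m3, m4, m5}
Sat(p ∨ r) = {m0, m1, m3, m4, m5, m6}
Sat(¬q ∨ (p ∨ r)) = {m0, m1, m2, m3, m4, m5, m6}
Sat(EX (¬q ∨ (p ∨ r))) = {s : some successor in {m0, m1, m2, m3, m4, m5, m6}} = {m0, m1, m2, m3, m4, m5}
A[p U EX (¬q ∨ (p ∨ r))]: least fixpoint, start Z0 = Sat(EX (¬q ∨ (p ∨ r))) = {m0, m1, m2, m3, m4, m5}, add states in Sat(p) with every successor in Z. Already a fixed point.
Sat(A[p U EX (¬q ∨ (p ∨ r))]) = {m0, m1, m2, m3, m4, m5}
Sat(AX A[p U EX (¬q ∨ (p ∨ r))]) = {s : every successor in {m0, m1, m2, m3, m4, m5}} = {m0, m1, m3, m4, m5}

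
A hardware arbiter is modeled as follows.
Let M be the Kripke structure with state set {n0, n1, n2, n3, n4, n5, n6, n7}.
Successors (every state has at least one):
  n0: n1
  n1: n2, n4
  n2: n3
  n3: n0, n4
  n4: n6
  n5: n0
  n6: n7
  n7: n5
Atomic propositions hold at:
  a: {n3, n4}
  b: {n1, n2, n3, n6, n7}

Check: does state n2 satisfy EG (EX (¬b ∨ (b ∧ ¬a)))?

Sat(¬b) = {n0, n4, n5}
Sat(¬a) = {n0, n1, n2, n5, n6, n7}
Sat(b ∧ ¬a) = {n1, n2, n6, n7}
Sat(¬b ∨ (b ∧ ¬a)) = {n0, n1, n2, n4, n5, n6, n7}
Sat(EX (¬b ∨ (b ∧ ¬a))) = {s : some successor in {n0, n1, n2, n4, n5, n6, n7}} = {n0, n1, n3, n4, n5, n6, n7}
EG (EX (¬b ∨ (b ∧ ¬a))): greatest fixpoint, start Z0 = {n0, n1, n3, n4, n5, n6, n7}, keep only states in Sat with some successor in Z. Already a fixed point.
Sat(EG (EX (¬b ∨ (b ∧ ¬a)))) = {n0, n1, n3, n4, n5, n6, n7}
n2 ∉ Sat(EG (EX (¬b ∨ (b ∧ ¬a)))) = {n0, n1, n3, n4, n5, n6, n7}, so the formula does not hold at n2.

No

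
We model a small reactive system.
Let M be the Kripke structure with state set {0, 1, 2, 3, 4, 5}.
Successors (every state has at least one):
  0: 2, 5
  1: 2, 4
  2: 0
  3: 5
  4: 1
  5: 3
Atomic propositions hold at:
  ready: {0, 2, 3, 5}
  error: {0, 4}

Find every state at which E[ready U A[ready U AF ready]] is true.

AF ready: least fixpoint, start Z0 = {0, 2, 3, 5}, add states with every successor in Z. Already a fixed point.
Sat(AF ready) = {0, 2, 3, 5}
A[ready U AF ready]: least fixpoint, start Z0 = Sat(AF ready) = {0, 2, 3, 5}, add states in Sat(ready) with every successor in Z. Already a fixed point.
Sat(A[ready U AF ready]) = {0, 2, 3, 5}
E[ready U A[ready U AF ready]]: least fixpoint, start Z0 = Sat(A[ready U AF ready]) = {0, 2, 3, 5}, add states in Sat(ready) with some successor in Z. Already a fixed point.
Sat(E[ready U A[ready U AF ready]]) = {0, 2, 3, 5}

{0, 2, 3, 5}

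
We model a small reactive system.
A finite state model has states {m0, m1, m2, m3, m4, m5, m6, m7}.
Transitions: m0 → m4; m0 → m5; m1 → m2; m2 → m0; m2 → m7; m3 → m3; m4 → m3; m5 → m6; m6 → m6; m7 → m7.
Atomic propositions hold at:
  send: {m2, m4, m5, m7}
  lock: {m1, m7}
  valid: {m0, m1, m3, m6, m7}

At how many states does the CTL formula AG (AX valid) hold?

Sat(AX valid) = {s : every successor in {m0, m1, m3, m6, m7}} = {m2, m3, m4, m5, m6, m7}
AG (AX valid): greatest fixpoint, start Z0 = {m2, m3, m4, m5, m6, m7}, keep only states in Sat with every successor in Z. Z1 = {m3, m4, m5, m6, m7}; fixed.
Sat(AG (AX valid)) = {m3, m4, m5, m6, m7}
|Sat(AG (AX valid))| = |{m3, m4, m5, m6, m7}| = 5.

5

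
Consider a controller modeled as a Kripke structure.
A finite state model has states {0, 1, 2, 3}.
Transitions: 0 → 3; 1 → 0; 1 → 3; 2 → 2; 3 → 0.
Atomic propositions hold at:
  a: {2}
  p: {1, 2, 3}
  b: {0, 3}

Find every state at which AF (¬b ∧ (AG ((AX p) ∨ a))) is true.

{2}

Sat(¬b) = {1, 2}
Sat(AX p) = {s : every successor in {1, 2, 3}} = {0, 2}
Sat((AX p) ∨ a) = {0, 2}
AG ((AX p) ∨ a): greatest fixpoint, start Z0 = {0, 2}, keep only states in Sat with every successor in Z. Z1 = {2}; fixed.
Sat(AG ((AX p) ∨ a)) = {2}
Sat(¬b ∧ (AG ((AX p) ∨ a))) = {2}
AF (¬b ∧ (AG ((AX p) ∨ a))): least fixpoint, start Z0 = {2}, add states with every successor in Z. Already a fixed point.
Sat(AF (¬b ∧ (AG ((AX p) ∨ a)))) = {2}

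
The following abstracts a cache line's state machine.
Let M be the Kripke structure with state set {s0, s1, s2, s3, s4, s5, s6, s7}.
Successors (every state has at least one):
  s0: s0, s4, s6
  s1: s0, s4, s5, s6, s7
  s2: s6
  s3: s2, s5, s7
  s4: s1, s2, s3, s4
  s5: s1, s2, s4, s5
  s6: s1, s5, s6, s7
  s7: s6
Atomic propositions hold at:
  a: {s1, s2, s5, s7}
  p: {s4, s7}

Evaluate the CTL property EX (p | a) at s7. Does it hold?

No

Sat(p | a) = {s1, s2, s4, s5, s7}
Sat(EX (p | a)) = {s : some successor in {s1, s2, s4, s5, s7}} = {s0, s1, s3, s4, s5, s6}
s7 ∉ Sat(EX (p | a)) = {s0, s1, s3, s4, s5, s6}, so the formula does not hold at s7.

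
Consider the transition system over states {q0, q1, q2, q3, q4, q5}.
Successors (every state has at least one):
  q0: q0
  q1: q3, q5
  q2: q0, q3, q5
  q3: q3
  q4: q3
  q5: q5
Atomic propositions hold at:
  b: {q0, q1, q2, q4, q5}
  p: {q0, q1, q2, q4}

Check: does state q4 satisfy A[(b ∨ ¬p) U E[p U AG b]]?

Sat(¬p) = {q3, q5}
Sat(b ∨ ¬p) = {q0, q1, q2, q3, q4, q5}
AG b: greatest fixpoint, start Z0 = {q0, q1, q2, q4, q5}, keep only states in Sat with every successor in Z. Z1 = {q0, q5}; fixed.
Sat(AG b) = {q0, q5}
E[p U AG b]: least fixpoint, start Z0 = Sat(AG b) = {q0, q5}, add states in Sat(p) with some successor in Z. Z1 = {q0, q1, q2, q5}; fixed.
Sat(E[p U AG b]) = {q0, q1, q2, q5}
A[(b ∨ ¬p) U E[p U AG b]]: least fixpoint, start Z0 = Sat(E[p U AG b]) = {q0, q1, q2, q5}, add states in Sat(b ∨ ¬p) with every successor in Z. Already a fixed point.
Sat(A[(b ∨ ¬p) U E[p U AG b]]) = {q0, q1, q2, q5}
q4 ∉ Sat(A[(b ∨ ¬p) U E[p U AG b]]) = {q0, q1, q2, q5}, so the formula does not hold at q4.

No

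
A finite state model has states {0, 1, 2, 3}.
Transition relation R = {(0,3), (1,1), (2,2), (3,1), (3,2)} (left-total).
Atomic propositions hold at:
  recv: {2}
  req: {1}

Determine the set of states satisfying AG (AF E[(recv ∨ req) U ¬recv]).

Sat(recv ∨ req) = {1, 2}
Sat(¬recv) = {0, 1, 3}
E[(recv ∨ req) U ¬recv]: least fixpoint, start Z0 = Sat(¬recv) = {0, 1, 3}, add states in Sat(recv ∨ req) with some successor in Z. Already a fixed point.
Sat(E[(recv ∨ req) U ¬recv]) = {0, 1, 3}
AF E[(recv ∨ req) U ¬recv]: least fixpoint, start Z0 = {0, 1, 3}, add states with every successor in Z. Already a fixed point.
Sat(AF E[(recv ∨ req) U ¬recv]) = {0, 1, 3}
AG (AF E[(recv ∨ req) U ¬recv]): greatest fixpoint, start Z0 = {0, 1, 3}, keep only states in Sat with every successor in Z. Z1 = {0, 1}; Z2 = {1}; fixed.
Sat(AG (AF E[(recv ∨ req) U ¬recv])) = {1}

{1}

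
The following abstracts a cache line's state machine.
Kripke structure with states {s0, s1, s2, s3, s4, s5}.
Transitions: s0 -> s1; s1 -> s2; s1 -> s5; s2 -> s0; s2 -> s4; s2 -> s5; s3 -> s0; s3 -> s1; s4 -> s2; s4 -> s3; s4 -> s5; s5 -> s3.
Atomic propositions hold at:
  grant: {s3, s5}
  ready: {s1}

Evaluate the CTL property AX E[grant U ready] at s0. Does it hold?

Yes

E[grant U ready]: least fixpoint, start Z0 = Sat(ready) = {s1}, add states in Sat(grant) with some successor in Z. Z1 = {s1, s3}; Z2 = {s1, s3, s5}; fixed.
Sat(E[grant U ready]) = {s1, s3, s5}
Sat(AX E[grant U ready]) = {s : every successor in {s1, s3, s5}} = {s0, s5}
s0 ∈ Sat(AX E[grant U ready]) = {s0, s5}, so the formula holds at s0.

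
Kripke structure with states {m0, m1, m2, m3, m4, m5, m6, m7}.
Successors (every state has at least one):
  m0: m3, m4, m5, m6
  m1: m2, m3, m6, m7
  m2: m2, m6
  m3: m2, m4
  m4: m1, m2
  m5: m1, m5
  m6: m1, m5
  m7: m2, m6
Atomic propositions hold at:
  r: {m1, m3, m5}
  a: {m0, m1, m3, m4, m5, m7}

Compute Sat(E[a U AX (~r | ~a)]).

{m0, m1, m2, m3, m4, m5, m7}

Sat(~r) = {m0, m2, m4, m6, m7}
Sat(~a) = {m2, m6}
Sat(~r | ~a) = {m0, m2, m4, m6, m7}
Sat(AX (~r | ~a)) = {s : every successor in {m0, m2, m4, m6, m7}} = {m2, m3, m7}
E[a U AX (~r | ~a)]: least fixpoint, start Z0 = Sat(AX (~r | ~a)) = {m2, m3, m7}, add states in Sat(a) with some successor in Z. Z1 = {m0, m1, m2, m3, m4, m7}; Z2 = {m0, m1, m2, m3, m4, m5, m7}; fixed.
Sat(E[a U AX (~r | ~a)]) = {m0, m1, m2, m3, m4, m5, m7}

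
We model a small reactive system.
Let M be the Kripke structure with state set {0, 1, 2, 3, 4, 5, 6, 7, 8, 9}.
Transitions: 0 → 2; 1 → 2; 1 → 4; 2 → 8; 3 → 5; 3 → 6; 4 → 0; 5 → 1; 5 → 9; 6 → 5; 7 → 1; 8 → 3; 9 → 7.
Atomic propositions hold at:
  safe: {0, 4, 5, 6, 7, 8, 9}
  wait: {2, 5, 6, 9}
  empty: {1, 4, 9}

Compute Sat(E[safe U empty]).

{1, 4, 5, 6, 7, 9}

E[safe U empty]: least fixpoint, start Z0 = Sat(empty) = {1, 4, 9}, add states in Sat(safe) with some successor in Z. Z1 = {1, 4, 5, 7, 9}; Z2 = {1, 4, 5, 6, 7, 9}; fixed.
Sat(E[safe U empty]) = {1, 4, 5, 6, 7, 9}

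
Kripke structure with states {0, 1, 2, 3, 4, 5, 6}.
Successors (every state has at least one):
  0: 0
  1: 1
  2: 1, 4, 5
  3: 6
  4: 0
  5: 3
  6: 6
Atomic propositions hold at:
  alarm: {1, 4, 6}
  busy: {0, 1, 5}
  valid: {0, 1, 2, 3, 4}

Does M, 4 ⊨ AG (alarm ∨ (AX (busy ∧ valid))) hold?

Yes

Sat(busy ∧ valid) = {0, 1}
Sat(AX (busy ∧ valid)) = {s : every successor in {0, 1}} = {0, 1, 4}
Sat(alarm ∨ (AX (busy ∧ valid))) = {0, 1, 4, 6}
AG (alarm ∨ (AX (busy ∧ valid))): greatest fixpoint, start Z0 = {0, 1, 4, 6}, keep only states in Sat with every successor in Z. Already a fixed point.
Sat(AG (alarm ∨ (AX (busy ∧ valid)))) = {0, 1, 4, 6}
4 ∈ Sat(AG (alarm ∨ (AX (busy ∧ valid)))) = {0, 1, 4, 6}, so the formula holds at 4.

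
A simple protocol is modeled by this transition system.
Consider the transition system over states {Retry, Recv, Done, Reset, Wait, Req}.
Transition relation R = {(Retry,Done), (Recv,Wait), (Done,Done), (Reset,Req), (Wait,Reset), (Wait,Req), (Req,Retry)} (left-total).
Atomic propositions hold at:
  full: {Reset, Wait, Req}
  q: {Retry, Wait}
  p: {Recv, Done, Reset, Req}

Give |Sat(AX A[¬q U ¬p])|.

Sat(¬q) = {Recv, Done, Reset, Req}
Sat(¬p) = {Retry, Wait}
A[¬q U ¬p]: least fixpoint, start Z0 = Sat(¬p) = {Retry, Wait}, add states in Sat(¬q) with every successor in Z. Z1 = {Retry, Recv, Wait, Req}; Z2 = {Retry, Recv, Reset, Wait, Req}; fixed.
Sat(A[¬q U ¬p]) = {Retry, Recv, Reset, Wait, Req}
Sat(AX A[¬q U ¬p]) = {s : every successor in {Retry, Recv, Reset, Wait, Req}} = {Recv, Reset, Wait, Req}
|Sat(AX A[¬q U ¬p])| = |{Recv, Reset, Wait, Req}| = 4.

4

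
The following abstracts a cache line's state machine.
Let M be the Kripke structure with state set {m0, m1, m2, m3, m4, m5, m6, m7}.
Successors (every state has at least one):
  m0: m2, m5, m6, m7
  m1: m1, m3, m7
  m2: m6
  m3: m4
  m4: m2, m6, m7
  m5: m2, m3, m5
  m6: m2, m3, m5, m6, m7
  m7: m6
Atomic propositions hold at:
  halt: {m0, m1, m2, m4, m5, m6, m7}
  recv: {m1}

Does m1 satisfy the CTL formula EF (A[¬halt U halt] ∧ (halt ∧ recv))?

Sat(¬halt) = {m3}
A[¬halt U halt]: least fixpoint, start Z0 = Sat(halt) = {m0, m1, m2, m4, m5, m6, m7}, add states in Sat(¬halt) with every successor in Z. Z1 = {m0, m1, m2, m3, m4, m5, m6, m7}; fixed.
Sat(A[¬halt U halt]) = {m0, m1, m2, m3, m4, m5, m6, m7}
Sat(halt ∧ recv) = {m1}
Sat(A[¬halt U halt] ∧ (halt ∧ recv)) = {m1}
EF (A[¬halt U halt] ∧ (halt ∧ recv)): least fixpoint, start Z0 = {m1}, add states with some successor in Z. Already a fixed point.
Sat(EF (A[¬halt U halt] ∧ (halt ∧ recv))) = {m1}
m1 ∈ Sat(EF (A[¬halt U halt] ∧ (halt ∧ recv))) = {m1}, so the formula holds at m1.

Yes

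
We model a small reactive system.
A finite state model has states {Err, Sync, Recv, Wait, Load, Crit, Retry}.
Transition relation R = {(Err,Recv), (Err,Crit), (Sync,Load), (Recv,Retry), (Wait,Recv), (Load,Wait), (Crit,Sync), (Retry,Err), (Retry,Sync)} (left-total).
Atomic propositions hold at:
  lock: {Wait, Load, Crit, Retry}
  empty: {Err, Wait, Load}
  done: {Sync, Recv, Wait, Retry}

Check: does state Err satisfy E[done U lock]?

No

E[done U lock]: least fixpoint, start Z0 = Sat(lock) = {Wait, Load, Crit, Retry}, add states in Sat(done) with some successor in Z. Z1 = {Sync, Recv, Wait, Load, Crit, Retry}; fixed.
Sat(E[done U lock]) = {Sync, Recv, Wait, Load, Crit, Retry}
Err ∉ Sat(E[done U lock]) = {Sync, Recv, Wait, Load, Crit, Retry}, so the formula does not hold at Err.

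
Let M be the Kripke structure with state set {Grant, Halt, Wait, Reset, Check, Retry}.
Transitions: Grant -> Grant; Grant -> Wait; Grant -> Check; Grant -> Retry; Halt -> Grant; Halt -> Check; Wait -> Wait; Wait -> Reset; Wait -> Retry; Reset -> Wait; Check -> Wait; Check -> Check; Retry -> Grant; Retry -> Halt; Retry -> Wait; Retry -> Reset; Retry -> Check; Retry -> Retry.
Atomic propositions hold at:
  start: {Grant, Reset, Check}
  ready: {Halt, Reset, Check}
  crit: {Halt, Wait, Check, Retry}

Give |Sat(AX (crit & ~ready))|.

Sat(~ready) = {Grant, Wait, Retry}
Sat(crit & ~ready) = {Wait, Retry}
Sat(AX (crit & ~ready)) = {s : every successor in {Wait, Retry}} = {Reset}
|Sat(AX (crit & ~ready))| = |{Reset}| = 1.

1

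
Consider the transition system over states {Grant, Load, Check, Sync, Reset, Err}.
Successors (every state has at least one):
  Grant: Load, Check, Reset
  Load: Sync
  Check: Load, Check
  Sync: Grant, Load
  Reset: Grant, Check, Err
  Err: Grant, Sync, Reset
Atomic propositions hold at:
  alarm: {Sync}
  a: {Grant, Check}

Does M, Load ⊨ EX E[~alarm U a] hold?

No

Sat(~alarm) = {Grant, Load, Check, Reset, Err}
E[~alarm U a]: least fixpoint, start Z0 = Sat(a) = {Grant, Check}, add states in Sat(~alarm) with some successor in Z. Z1 = {Grant, Check, Reset, Err}; fixed.
Sat(E[~alarm U a]) = {Grant, Check, Reset, Err}
Sat(EX E[~alarm U a]) = {s : some successor in {Grant, Check, Reset, Err}} = {Grant, Check, Sync, Reset, Err}
Load ∉ Sat(EX E[~alarm U a]) = {Grant, Check, Sync, Reset, Err}, so the formula does not hold at Load.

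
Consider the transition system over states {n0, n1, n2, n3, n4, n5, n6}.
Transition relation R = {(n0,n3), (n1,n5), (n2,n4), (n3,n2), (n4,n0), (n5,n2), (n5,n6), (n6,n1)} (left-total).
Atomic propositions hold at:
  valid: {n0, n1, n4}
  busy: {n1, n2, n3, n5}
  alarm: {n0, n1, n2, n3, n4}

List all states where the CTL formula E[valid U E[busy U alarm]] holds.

E[busy U alarm]: least fixpoint, start Z0 = Sat(alarm) = {n0, n1, n2, n3, n4}, add states in Sat(busy) with some successor in Z. Z1 = {n0, n1, n2, n3, n4, n5}; fixed.
Sat(E[busy U alarm]) = {n0, n1, n2, n3, n4, n5}
E[valid U E[busy U alarm]]: least fixpoint, start Z0 = Sat(E[busy U alarm]) = {n0, n1, n2, n3, n4, n5}, add states in Sat(valid) with some successor in Z. Already a fixed point.
Sat(E[valid U E[busy U alarm]]) = {n0, n1, n2, n3, n4, n5}

{n0, n1, n2, n3, n4, n5}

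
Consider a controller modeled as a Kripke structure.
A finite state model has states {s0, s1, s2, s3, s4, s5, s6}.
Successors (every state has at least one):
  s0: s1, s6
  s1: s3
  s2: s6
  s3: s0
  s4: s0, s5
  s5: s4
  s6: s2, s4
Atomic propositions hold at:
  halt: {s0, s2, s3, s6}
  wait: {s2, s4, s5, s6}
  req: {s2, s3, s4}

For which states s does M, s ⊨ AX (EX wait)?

Sat(EX wait) = {s : some successor in {s2, s4, s5, s6}} = {s0, s2, s4, s5, s6}
Sat(AX (EX wait)) = {s : every successor in {s0, s2, s4, s5, s6}} = {s2, s3, s4, s5, s6}

{s2, s3, s4, s5, s6}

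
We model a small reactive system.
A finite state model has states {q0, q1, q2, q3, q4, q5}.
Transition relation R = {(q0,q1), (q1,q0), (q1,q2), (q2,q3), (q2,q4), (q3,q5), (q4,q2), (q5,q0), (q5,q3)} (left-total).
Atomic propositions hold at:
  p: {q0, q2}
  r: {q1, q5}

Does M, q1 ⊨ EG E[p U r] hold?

E[p U r]: least fixpoint, start Z0 = Sat(r) = {q1, q5}, add states in Sat(p) with some successor in Z. Z1 = {q0, q1, q5}; fixed.
Sat(E[p U r]) = {q0, q1, q5}
EG E[p U r]: greatest fixpoint, start Z0 = {q0, q1, q5}, keep only states in Sat with some successor in Z. Already a fixed point.
Sat(EG E[p U r]) = {q0, q1, q5}
q1 ∈ Sat(EG E[p U r]) = {q0, q1, q5}, so the formula holds at q1.

Yes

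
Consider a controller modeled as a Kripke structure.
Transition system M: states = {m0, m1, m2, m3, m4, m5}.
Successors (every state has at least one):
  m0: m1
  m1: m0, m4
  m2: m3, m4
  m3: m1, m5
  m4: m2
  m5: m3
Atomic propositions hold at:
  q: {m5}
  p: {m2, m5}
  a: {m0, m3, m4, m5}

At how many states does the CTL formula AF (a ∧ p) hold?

Sat(a ∧ p) = {m5}
AF (a ∧ p): least fixpoint, start Z0 = {m5}, add states with every successor in Z. Already a fixed point.
Sat(AF (a ∧ p)) = {m5}
|Sat(AF (a ∧ p))| = |{m5}| = 1.

1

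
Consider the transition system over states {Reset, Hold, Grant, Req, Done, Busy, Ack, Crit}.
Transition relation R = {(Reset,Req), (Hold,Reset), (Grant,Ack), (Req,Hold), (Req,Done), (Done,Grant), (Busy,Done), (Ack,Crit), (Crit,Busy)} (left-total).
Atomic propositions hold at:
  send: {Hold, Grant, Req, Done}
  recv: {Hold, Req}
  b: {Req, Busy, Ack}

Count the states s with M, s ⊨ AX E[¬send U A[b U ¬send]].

4

Sat(¬send) = {Reset, Busy, Ack, Crit}
A[b U ¬send]: least fixpoint, start Z0 = Sat(¬send) = {Reset, Busy, Ack, Crit}, add states in Sat(b) with every successor in Z. Already a fixed point.
Sat(A[b U ¬send]) = {Reset, Busy, Ack, Crit}
E[¬send U A[b U ¬send]]: least fixpoint, start Z0 = Sat(A[b U ¬send]) = {Reset, Busy, Ack, Crit}, add states in Sat(¬send) with some successor in Z. Already a fixed point.
Sat(E[¬send U A[b U ¬send]]) = {Reset, Busy, Ack, Crit}
Sat(AX E[¬send U A[b U ¬send]]) = {s : every successor in {Reset, Busy, Ack, Crit}} = {Hold, Grant, Ack, Crit}
|Sat(AX E[¬send U A[b U ¬send]])| = |{Hold, Grant, Ack, Crit}| = 4.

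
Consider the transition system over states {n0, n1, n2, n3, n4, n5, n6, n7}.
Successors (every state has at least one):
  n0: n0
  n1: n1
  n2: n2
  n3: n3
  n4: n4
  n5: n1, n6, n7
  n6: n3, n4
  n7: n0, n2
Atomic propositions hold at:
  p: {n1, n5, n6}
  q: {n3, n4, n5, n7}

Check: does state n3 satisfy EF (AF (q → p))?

Sat(q → p) = {n0, n1, n2, n5, n6}
AF (q → p): least fixpoint, start Z0 = {n0, n1, n2, n5, n6}, add states with every successor in Z. Z1 = {n0, n1, n2, n5, n6, n7}; fixed.
Sat(AF (q → p)) = {n0, n1, n2, n5, n6, n7}
EF (AF (q → p)): least fixpoint, start Z0 = {n0, n1, n2, n5, n6, n7}, add states with some successor in Z. Already a fixed point.
Sat(EF (AF (q → p))) = {n0, n1, n2, n5, n6, n7}
n3 ∉ Sat(EF (AF (q → p))) = {n0, n1, n2, n5, n6, n7}, so the formula does not hold at n3.

No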